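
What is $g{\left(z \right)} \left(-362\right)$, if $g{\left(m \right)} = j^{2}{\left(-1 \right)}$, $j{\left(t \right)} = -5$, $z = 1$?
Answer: $-9050$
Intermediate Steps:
$g{\left(m \right)} = 25$ ($g{\left(m \right)} = \left(-5\right)^{2} = 25$)
$g{\left(z \right)} \left(-362\right) = 25 \left(-362\right) = -9050$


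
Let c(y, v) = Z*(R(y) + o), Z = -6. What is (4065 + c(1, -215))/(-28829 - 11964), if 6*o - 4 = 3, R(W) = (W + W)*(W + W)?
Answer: -4034/40793 ≈ -0.098889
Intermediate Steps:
R(W) = 4*W² (R(W) = (2*W)*(2*W) = 4*W²)
o = 7/6 (o = ⅔ + (⅙)*3 = ⅔ + ½ = 7/6 ≈ 1.1667)
c(y, v) = -7 - 24*y² (c(y, v) = -6*(4*y² + 7/6) = -6*(7/6 + 4*y²) = -7 - 24*y²)
(4065 + c(1, -215))/(-28829 - 11964) = (4065 + (-7 - 24*1²))/(-28829 - 11964) = (4065 + (-7 - 24*1))/(-40793) = (4065 + (-7 - 24))*(-1/40793) = (4065 - 31)*(-1/40793) = 4034*(-1/40793) = -4034/40793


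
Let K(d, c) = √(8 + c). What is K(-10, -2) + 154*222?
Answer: 34188 + √6 ≈ 34190.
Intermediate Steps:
K(-10, -2) + 154*222 = √(8 - 2) + 154*222 = √6 + 34188 = 34188 + √6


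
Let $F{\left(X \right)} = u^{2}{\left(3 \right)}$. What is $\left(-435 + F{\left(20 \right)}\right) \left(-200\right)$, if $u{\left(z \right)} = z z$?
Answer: $70800$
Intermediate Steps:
$u{\left(z \right)} = z^{2}$
$F{\left(X \right)} = 81$ ($F{\left(X \right)} = \left(3^{2}\right)^{2} = 9^{2} = 81$)
$\left(-435 + F{\left(20 \right)}\right) \left(-200\right) = \left(-435 + 81\right) \left(-200\right) = \left(-354\right) \left(-200\right) = 70800$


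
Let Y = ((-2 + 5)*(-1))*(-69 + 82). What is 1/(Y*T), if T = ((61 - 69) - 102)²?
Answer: -1/471900 ≈ -2.1191e-6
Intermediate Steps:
T = 12100 (T = (-8 - 102)² = (-110)² = 12100)
Y = -39 (Y = (3*(-1))*13 = -3*13 = -39)
1/(Y*T) = 1/(-39*12100) = -1/39*1/12100 = -1/471900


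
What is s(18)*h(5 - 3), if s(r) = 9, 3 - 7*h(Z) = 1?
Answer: 18/7 ≈ 2.5714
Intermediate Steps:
h(Z) = 2/7 (h(Z) = 3/7 - ⅐*1 = 3/7 - ⅐ = 2/7)
s(18)*h(5 - 3) = 9*(2/7) = 18/7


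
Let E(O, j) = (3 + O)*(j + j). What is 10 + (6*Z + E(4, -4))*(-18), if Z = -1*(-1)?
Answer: 910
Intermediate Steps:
Z = 1
E(O, j) = 2*j*(3 + O) (E(O, j) = (3 + O)*(2*j) = 2*j*(3 + O))
10 + (6*Z + E(4, -4))*(-18) = 10 + (6*1 + 2*(-4)*(3 + 4))*(-18) = 10 + (6 + 2*(-4)*7)*(-18) = 10 + (6 - 56)*(-18) = 10 - 50*(-18) = 10 + 900 = 910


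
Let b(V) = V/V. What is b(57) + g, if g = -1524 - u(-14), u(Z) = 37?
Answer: -1560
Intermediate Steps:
b(V) = 1
g = -1561 (g = -1524 - 1*37 = -1524 - 37 = -1561)
b(57) + g = 1 - 1561 = -1560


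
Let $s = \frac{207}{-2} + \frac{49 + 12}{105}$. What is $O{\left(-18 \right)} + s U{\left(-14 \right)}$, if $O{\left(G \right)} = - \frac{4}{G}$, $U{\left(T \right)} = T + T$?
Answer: $\frac{129688}{45} \approx 2882.0$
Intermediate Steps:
$U{\left(T \right)} = 2 T$
$s = - \frac{21613}{210}$ ($s = 207 \left(- \frac{1}{2}\right) + 61 \cdot \frac{1}{105} = - \frac{207}{2} + \frac{61}{105} = - \frac{21613}{210} \approx -102.92$)
$O{\left(-18 \right)} + s U{\left(-14 \right)} = - \frac{4}{-18} - \frac{21613 \cdot 2 \left(-14\right)}{210} = \left(-4\right) \left(- \frac{1}{18}\right) - - \frac{43226}{15} = \frac{2}{9} + \frac{43226}{15} = \frac{129688}{45}$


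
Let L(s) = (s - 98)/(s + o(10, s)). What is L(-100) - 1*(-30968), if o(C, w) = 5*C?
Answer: 774299/25 ≈ 30972.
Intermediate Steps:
L(s) = (-98 + s)/(50 + s) (L(s) = (s - 98)/(s + 5*10) = (-98 + s)/(s + 50) = (-98 + s)/(50 + s))
L(-100) - 1*(-30968) = (-98 - 100)/(50 - 100) - 1*(-30968) = -198/(-50) + 30968 = -1/50*(-198) + 30968 = 99/25 + 30968 = 774299/25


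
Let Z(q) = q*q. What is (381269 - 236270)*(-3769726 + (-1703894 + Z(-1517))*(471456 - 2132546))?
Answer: -143886949059389724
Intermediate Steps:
Z(q) = q**2
(381269 - 236270)*(-3769726 + (-1703894 + Z(-1517))*(471456 - 2132546)) = (381269 - 236270)*(-3769726 + (-1703894 + (-1517)**2)*(471456 - 2132546)) = 144999*(-3769726 + (-1703894 + 2301289)*(-1661090)) = 144999*(-3769726 + 597395*(-1661090)) = 144999*(-3769726 - 992326860550) = 144999*(-992330630276) = -143886949059389724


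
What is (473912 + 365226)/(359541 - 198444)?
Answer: 839138/161097 ≈ 5.2089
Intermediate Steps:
(473912 + 365226)/(359541 - 198444) = 839138/161097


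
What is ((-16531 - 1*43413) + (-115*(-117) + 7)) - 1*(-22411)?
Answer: -24071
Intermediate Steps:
((-16531 - 1*43413) + (-115*(-117) + 7)) - 1*(-22411) = ((-16531 - 43413) + (13455 + 7)) + 22411 = (-59944 + 13462) + 22411 = -46482 + 22411 = -24071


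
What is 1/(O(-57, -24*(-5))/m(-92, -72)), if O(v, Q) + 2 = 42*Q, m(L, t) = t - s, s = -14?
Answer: -29/2519 ≈ -0.011513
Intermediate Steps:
m(L, t) = 14 + t (m(L, t) = t - 1*(-14) = t + 14 = 14 + t)
O(v, Q) = -2 + 42*Q
1/(O(-57, -24*(-5))/m(-92, -72)) = 1/((-2 + 42*(-24*(-5)))/(14 - 72)) = 1/((-2 + 42*120)/(-58)) = 1/((-2 + 5040)*(-1/58)) = 1/(5038*(-1/58)) = 1/(-2519/29) = -29/2519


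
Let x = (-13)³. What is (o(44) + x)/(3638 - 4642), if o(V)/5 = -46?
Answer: 2427/1004 ≈ 2.4173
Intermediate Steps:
o(V) = -230 (o(V) = 5*(-46) = -230)
x = -2197
(o(44) + x)/(3638 - 4642) = (-230 - 2197)/(3638 - 4642) = -2427/(-1004) = -2427*(-1/1004) = 2427/1004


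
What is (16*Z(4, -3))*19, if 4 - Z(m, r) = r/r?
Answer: 912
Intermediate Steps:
Z(m, r) = 3 (Z(m, r) = 4 - r/r = 4 - 1*1 = 4 - 1 = 3)
(16*Z(4, -3))*19 = (16*3)*19 = 48*19 = 912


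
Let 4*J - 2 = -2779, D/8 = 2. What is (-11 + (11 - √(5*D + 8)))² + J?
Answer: -2425/4 ≈ -606.25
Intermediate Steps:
D = 16 (D = 8*2 = 16)
J = -2777/4 (J = ½ + (¼)*(-2779) = ½ - 2779/4 = -2777/4 ≈ -694.25)
(-11 + (11 - √(5*D + 8)))² + J = (-11 + (11 - √(5*16 + 8)))² - 2777/4 = (-11 + (11 - √(80 + 8)))² - 2777/4 = (-11 + (11 - √88))² - 2777/4 = (-11 + (11 - 2*√22))² - 2777/4 = (-2*√22)² - 2777/4 = 88 - 2777/4 = -2425/4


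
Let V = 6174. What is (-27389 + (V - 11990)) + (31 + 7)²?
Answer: -31761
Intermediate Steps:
(-27389 + (V - 11990)) + (31 + 7)² = (-27389 + (6174 - 11990)) + (31 + 7)² = (-27389 - 5816) + 38² = -33205 + 1444 = -31761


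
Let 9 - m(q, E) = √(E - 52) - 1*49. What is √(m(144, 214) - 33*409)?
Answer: √(-13439 - 9*√2) ≈ 115.98*I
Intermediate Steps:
m(q, E) = 58 - √(-52 + E) (m(q, E) = 9 - (√(E - 52) - 1*49) = 9 - (√(-52 + E) - 49) = 9 - (-49 + √(-52 + E)) = 9 + (49 - √(-52 + E)) = 58 - √(-52 + E))
√(m(144, 214) - 33*409) = √((58 - √(-52 + 214)) - 33*409) = √((58 - √162) - 13497) = √((58 - 9*√2) - 13497) = √(-13439 - 9*√2)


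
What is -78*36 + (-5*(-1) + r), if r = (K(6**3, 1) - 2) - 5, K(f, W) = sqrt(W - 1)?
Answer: -2810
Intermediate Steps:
K(f, W) = sqrt(-1 + W)
r = -7 (r = (sqrt(-1 + 1) - 2) - 5 = (sqrt(0) - 2) - 5 = (0 - 2) - 5 = -2 - 5 = -7)
-78*36 + (-5*(-1) + r) = -78*36 + (-5*(-1) - 7) = -2808 + (5 - 7) = -2808 - 2 = -2810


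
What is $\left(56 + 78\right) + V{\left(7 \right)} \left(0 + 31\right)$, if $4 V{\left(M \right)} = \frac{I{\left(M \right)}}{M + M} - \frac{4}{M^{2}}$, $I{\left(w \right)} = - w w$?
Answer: $\frac{41647}{392} \approx 106.24$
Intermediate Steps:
$I{\left(w \right)} = - w^{2}$
$V{\left(M \right)} = - \frac{1}{M^{2}} - \frac{M}{8}$ ($V{\left(M \right)} = \frac{\frac{\left(-1\right) M^{2}}{M + M} - \frac{4}{M^{2}}}{4} = \frac{\frac{\left(-1\right) M^{2}}{2 M} - \frac{4}{M^{2}}}{4} = \frac{- M^{2} \frac{1}{2 M} - \frac{4}{M^{2}}}{4} = \frac{- \frac{M}{2} - \frac{4}{M^{2}}}{4} = \frac{- \frac{4}{M^{2}} - \frac{M}{2}}{4} = - \frac{1}{M^{2}} - \frac{M}{8}$)
$\left(56 + 78\right) + V{\left(7 \right)} \left(0 + 31\right) = \left(56 + 78\right) + \left(- \frac{1}{49} - \frac{7}{8}\right) \left(0 + 31\right) = 134 + \left(\left(-1\right) \frac{1}{49} - \frac{7}{8}\right) 31 = 134 + \left(- \frac{1}{49} - \frac{7}{8}\right) 31 = 134 - \frac{10881}{392} = \frac{41647}{392}$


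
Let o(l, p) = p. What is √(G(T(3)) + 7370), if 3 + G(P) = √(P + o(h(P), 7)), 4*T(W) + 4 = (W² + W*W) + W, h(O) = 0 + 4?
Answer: √(29468 + 6*√5)/2 ≈ 85.851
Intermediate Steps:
h(O) = 4
T(W) = -1 + W²/2 + W/4 (T(W) = -1 + ((W² + W*W) + W)/4 = -1 + ((W² + W²) + W)/4 = -1 + (2*W² + W)/4 = -1 + (W + 2*W²)/4 = -1 + (W²/2 + W/4) = -1 + W²/2 + W/4)
G(P) = -3 + √(7 + P) (G(P) = -3 + √(P + 7) = -3 + √(7 + P))
√(G(T(3)) + 7370) = √((-3 + √(7 + (-1 + (½)*3² + (¼)*3))) + 7370) = √((-3 + √(7 + (-1 + (½)*9 + ¾))) + 7370) = √((-3 + √(7 + (-1 + 9/2 + ¾))) + 7370) = √((-3 + √(7 + 17/4)) + 7370) = √((-3 + √(45/4)) + 7370) = √((-3 + 3*√5/2) + 7370) = √(7367 + 3*√5/2)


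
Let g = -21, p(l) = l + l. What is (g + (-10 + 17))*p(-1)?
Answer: 28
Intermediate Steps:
p(l) = 2*l
(g + (-10 + 17))*p(-1) = (-21 + (-10 + 17))*(2*(-1)) = (-21 + 7)*(-2) = -14*(-2) = 28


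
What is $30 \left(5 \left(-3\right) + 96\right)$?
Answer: $2430$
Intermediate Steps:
$30 \left(5 \left(-3\right) + 96\right) = 30 \left(-15 + 96\right) = 30 \cdot 81 = 2430$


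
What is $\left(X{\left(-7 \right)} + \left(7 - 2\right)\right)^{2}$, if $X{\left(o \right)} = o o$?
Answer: $2916$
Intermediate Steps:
$X{\left(o \right)} = o^{2}$
$\left(X{\left(-7 \right)} + \left(7 - 2\right)\right)^{2} = \left(\left(-7\right)^{2} + \left(7 - 2\right)\right)^{2} = \left(49 + \left(7 - 2\right)\right)^{2} = \left(49 + 5\right)^{2} = 54^{2} = 2916$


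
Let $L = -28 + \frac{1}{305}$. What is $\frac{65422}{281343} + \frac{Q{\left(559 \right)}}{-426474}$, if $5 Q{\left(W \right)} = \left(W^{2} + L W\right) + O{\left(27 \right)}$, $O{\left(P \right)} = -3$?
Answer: $\frac{5692670179991}{60992616245850} \approx 0.093334$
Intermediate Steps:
$L = - \frac{8539}{305}$ ($L = -28 + \frac{1}{305} = - \frac{8539}{305} \approx -27.997$)
$Q{\left(W \right)} = - \frac{3}{5} - \frac{8539 W}{1525} + \frac{W^{2}}{5}$ ($Q{\left(W \right)} = \frac{\left(W^{2} - \frac{8539 W}{305}\right) - 3}{5} = \frac{-3 + W^{2} - \frac{8539 W}{305}}{5} = - \frac{3}{5} - \frac{8539 W}{1525} + \frac{W^{2}}{5}$)
$\frac{65422}{281343} + \frac{Q{\left(559 \right)}}{-426474} = \frac{65422}{281343} + \frac{- \frac{3}{5} - \frac{4773301}{1525} + \frac{559^{2}}{5}}{-426474} = 65422 \cdot \frac{1}{281343} + \left(- \frac{3}{5} - \frac{4773301}{1525} + \frac{1}{5} \cdot 312481\right) \left(- \frac{1}{426474}\right) = \frac{65422}{281343} + \left(- \frac{3}{5} - \frac{4773301}{1525} + \frac{312481}{5}\right) \left(- \frac{1}{426474}\right) = \frac{65422}{281343} + \frac{90532489}{1525} \left(- \frac{1}{426474}\right) = \frac{65422}{281343} - \frac{90532489}{650372850} = \frac{5692670179991}{60992616245850}$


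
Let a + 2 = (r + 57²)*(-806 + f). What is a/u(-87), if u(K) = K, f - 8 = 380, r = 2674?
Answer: 825272/29 ≈ 28458.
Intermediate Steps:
f = 388 (f = 8 + 380 = 388)
a = -2475816 (a = -2 + (2674 + 57²)*(-806 + 388) = -2 + (2674 + 3249)*(-418) = -2 + 5923*(-418) = -2 - 2475814 = -2475816)
a/u(-87) = -2475816/(-87) = -2475816*(-1/87) = 825272/29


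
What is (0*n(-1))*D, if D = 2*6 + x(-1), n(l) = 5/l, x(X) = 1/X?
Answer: 0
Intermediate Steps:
D = 11 (D = 2*6 + 1/(-1) = 12 - 1 = 11)
(0*n(-1))*D = (0*(5/(-1)))*11 = (0*(5*(-1)))*11 = (0*(-5))*11 = 0*11 = 0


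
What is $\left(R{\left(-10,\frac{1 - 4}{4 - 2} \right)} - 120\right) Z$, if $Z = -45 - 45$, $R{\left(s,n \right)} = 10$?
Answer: $9900$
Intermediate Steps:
$Z = -90$
$\left(R{\left(-10,\frac{1 - 4}{4 - 2} \right)} - 120\right) Z = \left(10 - 120\right) \left(-90\right) = \left(-110\right) \left(-90\right) = 9900$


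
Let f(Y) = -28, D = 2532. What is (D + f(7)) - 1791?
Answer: 713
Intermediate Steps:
(D + f(7)) - 1791 = (2532 - 28) - 1791 = 2504 - 1791 = 713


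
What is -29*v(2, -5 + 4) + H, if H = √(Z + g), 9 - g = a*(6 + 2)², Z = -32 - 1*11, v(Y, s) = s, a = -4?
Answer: 29 + √222 ≈ 43.900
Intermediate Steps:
Z = -43 (Z = -32 - 11 = -43)
g = 265 (g = 9 - (-4)*(6 + 2)² = 9 - (-4)*8² = 9 - (-4)*64 = 9 - 1*(-256) = 9 + 256 = 265)
H = √222 (H = √(-43 + 265) = √222 ≈ 14.900)
-29*v(2, -5 + 4) + H = -29*(-5 + 4) + √222 = -29*(-1) + √222 = 29 + √222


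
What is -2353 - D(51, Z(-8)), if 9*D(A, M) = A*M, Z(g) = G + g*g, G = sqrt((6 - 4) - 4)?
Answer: -8147/3 - 17*I*sqrt(2)/3 ≈ -2715.7 - 8.0139*I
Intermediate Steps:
G = I*sqrt(2) (G = sqrt(2 - 4) = sqrt(-2) = I*sqrt(2) ≈ 1.4142*I)
Z(g) = g**2 + I*sqrt(2) (Z(g) = I*sqrt(2) + g*g = I*sqrt(2) + g**2 = g**2 + I*sqrt(2))
D(A, M) = A*M/9 (D(A, M) = (A*M)/9 = A*M/9)
-2353 - D(51, Z(-8)) = -2353 - 51*((-8)**2 + I*sqrt(2))/9 = -2353 - 51*(64 + I*sqrt(2))/9 = -2353 - (1088/3 + 17*I*sqrt(2)/3) = -2353 + (-1088/3 - 17*I*sqrt(2)/3) = -8147/3 - 17*I*sqrt(2)/3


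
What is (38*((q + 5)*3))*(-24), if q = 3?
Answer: -21888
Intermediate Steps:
(38*((q + 5)*3))*(-24) = (38*((3 + 5)*3))*(-24) = (38*(8*3))*(-24) = (38*24)*(-24) = 912*(-24) = -21888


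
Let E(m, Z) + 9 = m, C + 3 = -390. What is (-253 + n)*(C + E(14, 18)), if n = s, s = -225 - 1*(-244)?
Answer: 90792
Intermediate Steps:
C = -393 (C = -3 - 390 = -393)
E(m, Z) = -9 + m
s = 19 (s = -225 + 244 = 19)
n = 19
(-253 + n)*(C + E(14, 18)) = (-253 + 19)*(-393 + (-9 + 14)) = -234*(-393 + 5) = -234*(-388) = 90792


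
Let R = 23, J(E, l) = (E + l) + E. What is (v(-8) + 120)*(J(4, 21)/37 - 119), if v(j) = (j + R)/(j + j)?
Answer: -4166235/296 ≈ -14075.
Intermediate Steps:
J(E, l) = l + 2*E
v(j) = (23 + j)/(2*j) (v(j) = (j + 23)/(j + j) = (23 + j)/((2*j)) = (23 + j)*(1/(2*j)) = (23 + j)/(2*j))
(v(-8) + 120)*(J(4, 21)/37 - 119) = ((1/2)*(23 - 8)/(-8) + 120)*((21 + 2*4)/37 - 119) = ((1/2)*(-1/8)*15 + 120)*((21 + 8)*(1/37) - 119) = (-15/16 + 120)*(29*(1/37) - 119) = 1905*(29/37 - 119)/16 = (1905/16)*(-4374/37) = -4166235/296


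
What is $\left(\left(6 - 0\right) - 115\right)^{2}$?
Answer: $11881$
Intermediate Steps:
$\left(\left(6 - 0\right) - 115\right)^{2} = \left(\left(6 + 0\right) - 115\right)^{2} = \left(6 - 115\right)^{2} = \left(-109\right)^{2} = 11881$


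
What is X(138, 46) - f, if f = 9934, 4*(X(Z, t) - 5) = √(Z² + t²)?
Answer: -9929 + 23*√10/2 ≈ -9892.6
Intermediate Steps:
X(Z, t) = 5 + √(Z² + t²)/4
X(138, 46) - f = (5 + √(138² + 46²)/4) - 1*9934 = (5 + √(19044 + 2116)/4) - 9934 = (5 + √21160/4) - 9934 = (5 + (46*√10)/4) - 9934 = (5 + 23*√10/2) - 9934 = -9929 + 23*√10/2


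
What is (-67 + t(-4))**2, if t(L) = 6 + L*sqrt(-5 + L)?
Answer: 3577 + 1464*I ≈ 3577.0 + 1464.0*I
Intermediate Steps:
(-67 + t(-4))**2 = (-67 + (6 - 4*sqrt(-5 - 4)))**2 = (-67 + (6 - 12*I))**2 = (-61 - 12*I)**2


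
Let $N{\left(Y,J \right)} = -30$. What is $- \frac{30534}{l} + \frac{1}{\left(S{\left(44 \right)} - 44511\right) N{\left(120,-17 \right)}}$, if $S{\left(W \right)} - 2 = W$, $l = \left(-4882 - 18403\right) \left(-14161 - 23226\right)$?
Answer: $- \frac{1138864943}{33179387706150} \approx -3.4324 \cdot 10^{-5}$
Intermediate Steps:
$l = 870556295$ ($l = \left(-23285\right) \left(-37387\right) = 870556295$)
$S{\left(W \right)} = 2 + W$
$- \frac{30534}{l} + \frac{1}{\left(S{\left(44 \right)} - 44511\right) N{\left(120,-17 \right)}} = - \frac{30534}{870556295} + \frac{1}{\left(\left(2 + 44\right) - 44511\right) \left(-30\right)} = \left(-30534\right) \frac{1}{870556295} + \frac{1}{46 - 44511} \left(- \frac{1}{30}\right) = - \frac{4362}{124365185} + \frac{1}{-44465} \left(- \frac{1}{30}\right) = - \frac{4362}{124365185} - - \frac{1}{1333950} = - \frac{4362}{124365185} + \frac{1}{1333950} = - \frac{1138864943}{33179387706150}$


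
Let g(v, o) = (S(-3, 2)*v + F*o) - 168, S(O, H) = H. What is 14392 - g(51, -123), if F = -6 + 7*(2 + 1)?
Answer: 16303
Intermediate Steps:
F = 15 (F = -6 + 7*3 = -6 + 21 = 15)
g(v, o) = -168 + 2*v + 15*o (g(v, o) = (2*v + 15*o) - 168 = -168 + 2*v + 15*o)
14392 - g(51, -123) = 14392 - (-168 + 2*51 + 15*(-123)) = 14392 - (-168 + 102 - 1845) = 14392 - 1*(-1911) = 14392 + 1911 = 16303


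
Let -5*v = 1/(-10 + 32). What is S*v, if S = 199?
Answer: -199/110 ≈ -1.8091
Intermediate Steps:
v = -1/110 (v = -1/(5*(-10 + 32)) = -⅕/22 = -⅕*1/22 = -1/110 ≈ -0.0090909)
S*v = 199*(-1/110) = -199/110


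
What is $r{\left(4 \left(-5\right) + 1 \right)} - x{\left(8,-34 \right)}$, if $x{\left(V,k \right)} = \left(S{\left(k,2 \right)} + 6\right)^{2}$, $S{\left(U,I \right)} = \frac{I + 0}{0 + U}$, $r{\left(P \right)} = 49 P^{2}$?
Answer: $\frac{5101920}{289} \approx 17654.0$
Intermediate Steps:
$S{\left(U,I \right)} = \frac{I}{U}$
$x{\left(V,k \right)} = \left(6 + \frac{2}{k}\right)^{2}$ ($x{\left(V,k \right)} = \left(\frac{2}{k} + 6\right)^{2} = \left(6 + \frac{2}{k}\right)^{2}$)
$r{\left(4 \left(-5\right) + 1 \right)} - x{\left(8,-34 \right)} = 49 \left(4 \left(-5\right) + 1\right)^{2} - \left(6 + \frac{2}{-34}\right)^{2} = 49 \left(-20 + 1\right)^{2} - \left(6 + 2 \left(- \frac{1}{34}\right)\right)^{2} = 49 \left(-19\right)^{2} - \left(6 - \frac{1}{17}\right)^{2} = 49 \cdot 361 - \left(\frac{101}{17}\right)^{2} = 17689 - \frac{10201}{289} = \frac{5101920}{289}$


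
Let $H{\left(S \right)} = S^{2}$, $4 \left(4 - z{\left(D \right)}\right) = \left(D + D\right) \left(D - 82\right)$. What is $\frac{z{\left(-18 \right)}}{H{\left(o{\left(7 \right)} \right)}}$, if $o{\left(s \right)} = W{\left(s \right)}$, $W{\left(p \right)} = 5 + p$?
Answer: $- \frac{56}{9} \approx -6.2222$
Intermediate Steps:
$o{\left(s \right)} = 5 + s$
$z{\left(D \right)} = 4 - \frac{D \left(-82 + D\right)}{2}$ ($z{\left(D \right)} = 4 - \frac{\left(D + D\right) \left(D - 82\right)}{4} = 4 - \frac{2 D \left(-82 + D\right)}{4} = 4 - \frac{D \left(-82 + D\right)}{2}$)
$\frac{z{\left(-18 \right)}}{H{\left(o{\left(7 \right)} \right)}} = \frac{4 + 41 \left(-18\right) - \frac{\left(-18\right)^{2}}{2}}{\left(5 + 7\right)^{2}} = \frac{4 - 738 - 162}{12^{2}} = \frac{4 - 738 - 162}{144} = \left(-896\right) \frac{1}{144} = - \frac{56}{9}$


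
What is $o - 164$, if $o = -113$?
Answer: $-277$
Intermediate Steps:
$o - 164 = -113 - 164 = -277$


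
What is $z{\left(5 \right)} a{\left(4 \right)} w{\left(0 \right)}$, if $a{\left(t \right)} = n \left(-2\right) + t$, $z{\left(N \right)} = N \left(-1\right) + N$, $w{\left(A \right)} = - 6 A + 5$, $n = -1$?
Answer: $0$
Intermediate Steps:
$w{\left(A \right)} = 5 - 6 A$
$z{\left(N \right)} = 0$ ($z{\left(N \right)} = - N + N = 0$)
$a{\left(t \right)} = 2 + t$ ($a{\left(t \right)} = \left(-1\right) \left(-2\right) + t = 2 + t$)
$z{\left(5 \right)} a{\left(4 \right)} w{\left(0 \right)} = 0 \left(2 + 4\right) \left(5 - 0\right) = 0 \cdot 6 \left(5 + 0\right) = 0 \cdot 5 = 0$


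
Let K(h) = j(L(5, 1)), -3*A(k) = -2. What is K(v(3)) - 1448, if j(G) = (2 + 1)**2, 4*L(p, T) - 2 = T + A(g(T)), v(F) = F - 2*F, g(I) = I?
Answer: -1439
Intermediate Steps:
v(F) = -F
A(k) = 2/3 (A(k) = -1/3*(-2) = 2/3)
L(p, T) = 2/3 + T/4 (L(p, T) = 1/2 + (T + 2/3)/4 = 1/2 + (2/3 + T)/4 = 1/2 + (1/6 + T/4) = 2/3 + T/4)
j(G) = 9 (j(G) = 3**2 = 9)
K(h) = 9
K(v(3)) - 1448 = 9 - 1448 = -1439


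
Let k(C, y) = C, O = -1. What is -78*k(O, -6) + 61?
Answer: 139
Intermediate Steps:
-78*k(O, -6) + 61 = -78*(-1) + 61 = 78 + 61 = 139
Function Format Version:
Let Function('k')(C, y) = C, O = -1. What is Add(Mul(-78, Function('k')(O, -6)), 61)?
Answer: 139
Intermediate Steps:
Add(Mul(-78, Function('k')(O, -6)), 61) = Add(Mul(-78, -1), 61) = Add(78, 61) = 139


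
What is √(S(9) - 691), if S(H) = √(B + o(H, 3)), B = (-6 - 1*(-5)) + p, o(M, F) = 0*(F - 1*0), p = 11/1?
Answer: √(-691 + √10) ≈ 26.227*I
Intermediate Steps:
p = 11 (p = 11*1 = 11)
o(M, F) = 0 (o(M, F) = 0*(F + 0) = 0*F = 0)
B = 10 (B = (-6 - 1*(-5)) + 11 = (-6 + 5) + 11 = -1 + 11 = 10)
S(H) = √10 (S(H) = √(10 + 0) = √10)
√(S(9) - 691) = √(√10 - 691) = √(-691 + √10)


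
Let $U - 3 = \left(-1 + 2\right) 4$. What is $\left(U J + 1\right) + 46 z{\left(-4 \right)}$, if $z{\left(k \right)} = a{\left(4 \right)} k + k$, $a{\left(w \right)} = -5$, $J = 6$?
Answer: $779$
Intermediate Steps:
$U = 7$ ($U = 3 + \left(-1 + 2\right) 4 = 3 + 1 \cdot 4 = 3 + 4 = 7$)
$z{\left(k \right)} = - 4 k$ ($z{\left(k \right)} = - 5 k + k = - 4 k$)
$\left(U J + 1\right) + 46 z{\left(-4 \right)} = \left(7 \cdot 6 + 1\right) + 46 \left(\left(-4\right) \left(-4\right)\right) = \left(42 + 1\right) + 46 \cdot 16 = 43 + 736 = 779$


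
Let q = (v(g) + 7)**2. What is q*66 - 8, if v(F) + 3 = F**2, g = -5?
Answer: 55498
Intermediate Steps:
v(F) = -3 + F**2
q = 841 (q = ((-3 + (-5)**2) + 7)**2 = ((-3 + 25) + 7)**2 = (22 + 7)**2 = 29**2 = 841)
q*66 - 8 = 841*66 - 8 = 55506 - 8 = 55498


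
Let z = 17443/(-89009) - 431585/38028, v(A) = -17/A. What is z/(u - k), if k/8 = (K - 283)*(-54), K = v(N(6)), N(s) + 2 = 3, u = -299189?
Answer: 39078271669/1451379694080828 ≈ 2.6925e-5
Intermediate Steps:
N(s) = 1 (N(s) = -2 + 3 = 1)
K = -17 (K = -17/1 = -17*1 = -17)
z = -39078271669/3384834252 (z = 17443*(-1/89009) - 431585*1/38028 = -17443/89009 - 431585/38028 = -39078271669/3384834252 ≈ -11.545)
k = 129600 (k = 8*((-17 - 283)*(-54)) = 8*(-300*(-54)) = 8*16200 = 129600)
z/(u - k) = -39078271669/(3384834252*(-299189 - 1*129600)) = -39078271669/(3384834252*(-299189 - 129600)) = -39078271669/3384834252/(-428789) = -39078271669/3384834252*(-1/428789) = 39078271669/1451379694080828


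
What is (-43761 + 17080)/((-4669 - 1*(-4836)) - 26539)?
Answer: 26681/26372 ≈ 1.0117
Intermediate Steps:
(-43761 + 17080)/((-4669 - 1*(-4836)) - 26539) = -26681/((-4669 + 4836) - 26539) = -26681/(167 - 26539) = -26681/(-26372) = -26681*(-1/26372) = 26681/26372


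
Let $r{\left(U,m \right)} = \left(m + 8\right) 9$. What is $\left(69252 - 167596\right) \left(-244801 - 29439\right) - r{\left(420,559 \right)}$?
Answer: $26969853457$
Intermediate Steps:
$r{\left(U,m \right)} = 72 + 9 m$ ($r{\left(U,m \right)} = \left(8 + m\right) 9 = 72 + 9 m$)
$\left(69252 - 167596\right) \left(-244801 - 29439\right) - r{\left(420,559 \right)} = \left(69252 - 167596\right) \left(-244801 - 29439\right) - \left(72 + 9 \cdot 559\right) = \left(-98344\right) \left(-274240\right) - \left(72 + 5031\right) = 26969858560 - 5103 = 26969853457$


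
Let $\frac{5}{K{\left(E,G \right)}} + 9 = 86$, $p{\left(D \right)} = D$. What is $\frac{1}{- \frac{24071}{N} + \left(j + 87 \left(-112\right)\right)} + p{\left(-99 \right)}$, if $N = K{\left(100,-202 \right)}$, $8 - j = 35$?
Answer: $- \frac{188329883}{1902322} \approx -99.0$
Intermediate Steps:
$j = -27$ ($j = 8 - 35 = -27$)
$K{\left(E,G \right)} = \frac{5}{77}$ ($K{\left(E,G \right)} = \frac{5}{-9 + 86} = \frac{5}{77}$)
$N = \frac{5}{77} \approx 0.064935$
$\frac{1}{- \frac{24071}{N} + \left(j + 87 \left(-112\right)\right)} + p{\left(-99 \right)} = \frac{1}{- \frac{24071}{\frac{5}{77}} + \left(-27 + 87 \left(-112\right)\right)} - 99 = \frac{1}{\left(-24071\right) \frac{77}{5} - 9771} - 99 = \frac{1}{- \frac{1853467}{5} - 9771} - 99 = \frac{1}{- \frac{1902322}{5}} - 99 = - \frac{5}{1902322} - 99 = - \frac{188329883}{1902322}$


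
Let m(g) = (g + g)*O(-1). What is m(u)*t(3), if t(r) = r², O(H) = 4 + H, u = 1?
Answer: 54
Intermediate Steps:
m(g) = 6*g (m(g) = (g + g)*(4 - 1) = (2*g)*3 = 6*g)
m(u)*t(3) = (6*1)*3² = 6*9 = 54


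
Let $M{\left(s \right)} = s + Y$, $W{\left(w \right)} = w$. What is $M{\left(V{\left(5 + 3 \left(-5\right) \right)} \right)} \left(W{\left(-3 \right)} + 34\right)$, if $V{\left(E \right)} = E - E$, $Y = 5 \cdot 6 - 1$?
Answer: $899$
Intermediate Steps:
$Y = 29$ ($Y = 30 - 1 = 29$)
$V{\left(E \right)} = 0$
$M{\left(s \right)} = 29 + s$ ($M{\left(s \right)} = s + 29 = 29 + s$)
$M{\left(V{\left(5 + 3 \left(-5\right) \right)} \right)} \left(W{\left(-3 \right)} + 34\right) = \left(29 + 0\right) \left(-3 + 34\right) = 29 \cdot 31 = 899$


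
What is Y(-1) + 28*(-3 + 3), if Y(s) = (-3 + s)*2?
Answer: -8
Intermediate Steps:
Y(s) = -6 + 2*s
Y(-1) + 28*(-3 + 3) = (-6 + 2*(-1)) + 28*(-3 + 3) = (-6 - 2) + 28*0 = -8 + 0 = -8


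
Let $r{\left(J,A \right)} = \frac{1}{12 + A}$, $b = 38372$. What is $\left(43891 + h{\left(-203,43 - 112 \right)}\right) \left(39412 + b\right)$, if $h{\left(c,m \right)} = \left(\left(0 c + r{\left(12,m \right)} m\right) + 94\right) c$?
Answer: $\frac{36301948368}{19} \approx 1.9106 \cdot 10^{9}$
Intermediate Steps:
$h{\left(c,m \right)} = c \left(94 + \frac{m}{12 + m}\right)$ ($h{\left(c,m \right)} = \left(\left(0 c + \frac{m}{12 + m}\right) + 94\right) c = \left(\left(0 + \frac{m}{12 + m}\right) + 94\right) c = \left(\frac{m}{12 + m} + 94\right) c = \left(94 + \frac{m}{12 + m}\right) c = c \left(94 + \frac{m}{12 + m}\right)$)
$\left(43891 + h{\left(-203,43 - 112 \right)}\right) \left(39412 + b\right) = \left(43891 - \frac{203 \left(1128 + 95 \left(43 - 112\right)\right)}{12 + \left(43 - 112\right)}\right) \left(39412 + 38372\right) = \left(43891 - \frac{203 \left(1128 + 95 \left(-69\right)\right)}{12 - 69}\right) 77784 = \left(43891 - \frac{203 \left(1128 - 6555\right)}{-57}\right) 77784 = \left(43891 - \left(- \frac{203}{57}\right) \left(-5427\right)\right) 77784 = \left(43891 - \frac{367227}{19}\right) 77784 = \frac{466702}{19} \cdot 77784 = \frac{36301948368}{19}$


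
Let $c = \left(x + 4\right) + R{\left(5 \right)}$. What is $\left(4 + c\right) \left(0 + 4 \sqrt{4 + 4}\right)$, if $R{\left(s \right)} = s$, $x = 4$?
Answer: $136 \sqrt{2} \approx 192.33$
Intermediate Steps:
$c = 13$ ($c = \left(4 + 4\right) + 5 = 8 + 5 = 13$)
$\left(4 + c\right) \left(0 + 4 \sqrt{4 + 4}\right) = \left(4 + 13\right) \left(0 + 4 \sqrt{4 + 4}\right) = 17 \left(0 + 4 \sqrt{8}\right) = 17 \left(0 + 4 \cdot 2 \sqrt{2}\right) = 17 \left(0 + 8 \sqrt{2}\right) = 17 \cdot 8 \sqrt{2} = 136 \sqrt{2}$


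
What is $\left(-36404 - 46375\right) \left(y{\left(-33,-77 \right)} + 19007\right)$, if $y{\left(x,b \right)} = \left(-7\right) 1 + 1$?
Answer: $-1572883779$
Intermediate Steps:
$y{\left(x,b \right)} = -6$ ($y{\left(x,b \right)} = -7 + 1 = -6$)
$\left(-36404 - 46375\right) \left(y{\left(-33,-77 \right)} + 19007\right) = \left(-36404 - 46375\right) \left(-6 + 19007\right) = \left(-82779\right) 19001 = -1572883779$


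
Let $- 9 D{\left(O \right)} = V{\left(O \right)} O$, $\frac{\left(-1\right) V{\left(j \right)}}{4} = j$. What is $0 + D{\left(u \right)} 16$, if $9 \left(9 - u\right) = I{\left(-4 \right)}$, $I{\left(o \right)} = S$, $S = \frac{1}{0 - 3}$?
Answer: $\frac{3810304}{6561} \approx 580.75$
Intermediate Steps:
$S = - \frac{1}{3}$ ($S = \frac{1}{-3} = - \frac{1}{3} \approx -0.33333$)
$V{\left(j \right)} = - 4 j$
$I{\left(o \right)} = - \frac{1}{3}$
$u = \frac{244}{27}$ ($u = 9 - - \frac{1}{27} = 9 + \frac{1}{27} = \frac{244}{27} \approx 9.037$)
$D{\left(O \right)} = \frac{4 O^{2}}{9}$ ($D{\left(O \right)} = - \frac{- 4 O O}{9} = - \frac{\left(-4\right) O^{2}}{9} = \frac{4 O^{2}}{9}$)
$0 + D{\left(u \right)} 16 = 0 + \frac{4 \left(\frac{244}{27}\right)^{2}}{9} \cdot 16 = 0 + \frac{4}{9} \cdot \frac{59536}{729} \cdot 16 = 0 + \frac{238144}{6561} \cdot 16 = 0 + \frac{3810304}{6561} = \frac{3810304}{6561}$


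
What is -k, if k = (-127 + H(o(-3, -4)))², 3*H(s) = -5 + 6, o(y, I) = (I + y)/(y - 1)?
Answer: -144400/9 ≈ -16044.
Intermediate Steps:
o(y, I) = (I + y)/(-1 + y)
H(s) = ⅓ (H(s) = (-5 + 6)/3 = (⅓)*1 = ⅓)
k = 144400/9 (k = (-127 + ⅓)² = (-380/3)² = 144400/9 ≈ 16044.)
-k = -1*144400/9 = -144400/9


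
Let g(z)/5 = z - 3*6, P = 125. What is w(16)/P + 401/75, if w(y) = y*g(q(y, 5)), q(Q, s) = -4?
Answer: -131/15 ≈ -8.7333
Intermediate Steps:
g(z) = -90 + 5*z (g(z) = 5*(z - 3*6) = 5*(z - 18) = 5*(-18 + z) = -90 + 5*z)
w(y) = -110*y (w(y) = y*(-90 + 5*(-4)) = y*(-90 - 20) = y*(-110) = -110*y)
w(16)/P + 401/75 = -110*16/125 + 401/75 = -1760*1/125 + 401*(1/75) = -352/25 + 401/75 = -131/15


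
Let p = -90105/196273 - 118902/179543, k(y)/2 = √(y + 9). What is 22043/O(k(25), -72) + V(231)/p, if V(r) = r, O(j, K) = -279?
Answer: -149627402616454/524984658039 ≈ -285.01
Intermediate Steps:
k(y) = 2*√(9 + y) (k(y) = 2*√(y + 9) = 2*√(9 + y))
p = -5644996323/5034206177 (p = -90105*1/196273 - 118902*1/179543 = -90105/196273 - 16986/25649 = -5644996323/5034206177 ≈ -1.1213)
22043/O(k(25), -72) + V(231)/p = 22043/(-279) + 231/(-5644996323/5034206177) = 22043*(-1/279) + 231*(-5034206177/5644996323) = -22043/279 - 387633875629/1881665441 = -149627402616454/524984658039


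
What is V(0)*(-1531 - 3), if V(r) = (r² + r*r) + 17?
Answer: -26078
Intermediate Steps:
V(r) = 17 + 2*r² (V(r) = (r² + r²) + 17 = 2*r² + 17 = 17 + 2*r²)
V(0)*(-1531 - 3) = (17 + 2*0²)*(-1531 - 3) = (17 + 2*0)*(-1534) = (17 + 0)*(-1534) = 17*(-1534) = -26078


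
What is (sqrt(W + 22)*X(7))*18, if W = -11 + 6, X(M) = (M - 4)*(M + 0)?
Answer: 378*sqrt(17) ≈ 1558.5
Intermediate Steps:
X(M) = M*(-4 + M) (X(M) = (-4 + M)*M = M*(-4 + M))
W = -5
(sqrt(W + 22)*X(7))*18 = (sqrt(-5 + 22)*(7*(-4 + 7)))*18 = (sqrt(17)*(7*3))*18 = (sqrt(17)*21)*18 = (21*sqrt(17))*18 = 378*sqrt(17)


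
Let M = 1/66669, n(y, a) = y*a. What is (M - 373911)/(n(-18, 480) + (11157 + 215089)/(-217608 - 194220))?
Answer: 1711026764972204/39539385674509 ≈ 43.274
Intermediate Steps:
n(y, a) = a*y
M = 1/66669 ≈ 1.4999e-5
(M - 373911)/(n(-18, 480) + (11157 + 215089)/(-217608 - 194220)) = (1/66669 - 373911)/(480*(-18) + (11157 + 215089)/(-217608 - 194220)) = -24928272458/(66669*(-8640 + 226246/(-411828))) = -24928272458/(66669*(-8640 + 226246*(-1/411828))) = -24928272458/(66669*(-8640 - 113123/205914)) = -24928272458/(66669*(-1779210083/205914)) = -24928272458/66669*(-205914/1779210083) = 1711026764972204/39539385674509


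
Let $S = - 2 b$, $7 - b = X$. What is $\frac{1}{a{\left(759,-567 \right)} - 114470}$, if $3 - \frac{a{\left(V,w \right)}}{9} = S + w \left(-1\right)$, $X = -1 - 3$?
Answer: $- \frac{1}{119348} \approx -8.3789 \cdot 10^{-6}$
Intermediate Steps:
$X = -4$ ($X = -1 - 3 = -4$)
$b = 11$ ($b = 7 - -4 = 7 + 4 = 11$)
$S = -22$ ($S = \left(-2\right) 11 = -22$)
$a{\left(V,w \right)} = 225 + 9 w$ ($a{\left(V,w \right)} = 27 - 9 \left(-22 + w \left(-1\right)\right) = 27 - 9 \left(-22 - w\right) = 27 + \left(198 + 9 w\right) = 225 + 9 w$)
$\frac{1}{a{\left(759,-567 \right)} - 114470} = \frac{1}{\left(225 + 9 \left(-567\right)\right) - 114470} = \frac{1}{\left(225 - 5103\right) - 114470} = \frac{1}{-4878 - 114470} = \frac{1}{-119348} = - \frac{1}{119348}$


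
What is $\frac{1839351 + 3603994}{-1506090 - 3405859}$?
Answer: $- \frac{5443345}{4911949} \approx -1.1082$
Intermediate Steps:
$\frac{1839351 + 3603994}{-1506090 - 3405859} = \frac{5443345}{-4911949} = 5443345 \left(- \frac{1}{4911949}\right) = - \frac{5443345}{4911949}$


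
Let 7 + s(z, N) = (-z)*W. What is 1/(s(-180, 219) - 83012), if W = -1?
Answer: -1/83199 ≈ -1.2019e-5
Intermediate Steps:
s(z, N) = -7 + z (s(z, N) = -7 - z*(-1) = -7 + z)
1/(s(-180, 219) - 83012) = 1/((-7 - 180) - 83012) = 1/(-187 - 83012) = 1/(-83199) = -1/83199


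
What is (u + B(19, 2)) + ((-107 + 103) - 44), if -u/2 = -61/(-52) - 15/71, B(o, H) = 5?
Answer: -82929/1846 ≈ -44.924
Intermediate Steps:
u = -3551/1846 (u = -2*(-61/(-52) - 15/71) = -2*(-61*(-1/52) - 15*1/71) = -2*(61/52 - 15/71) = -2*3551/3692 = -3551/1846 ≈ -1.9236)
(u + B(19, 2)) + ((-107 + 103) - 44) = (-3551/1846 + 5) + ((-107 + 103) - 44) = 5679/1846 + (-4 - 44) = 5679/1846 - 48 = -82929/1846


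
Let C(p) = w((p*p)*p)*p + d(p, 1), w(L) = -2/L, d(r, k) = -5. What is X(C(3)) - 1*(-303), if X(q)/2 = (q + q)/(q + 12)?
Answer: 18295/61 ≈ 299.92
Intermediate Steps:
C(p) = -5 - 2/p² (C(p) = (-2/p³)*p - 5 = -2/p² - 5 = -5 - 2/p²)
X(q) = 4*q/(12 + q) (X(q) = 2*((q + q)/(q + 12)) = 2*((2*q)/(12 + q)) = 2*(2*q/(12 + q)) = 4*q/(12 + q))
X(C(3)) - 1*(-303) = 4*(-5 - 2/3²)/(12 + (-5 - 2/3²)) - 1*(-303) = 4*(-5 - 2*⅑)/(12 + (-5 - 2*⅑)) + 303 = 4*(-5 - 2/9)/(12 + (-5 - 2/9)) + 303 = 4*(-47/9)/(12 - 47/9) + 303 = 4*(-47/9)/(61/9) + 303 = 4*(-47/9)*(9/61) + 303 = -188/61 + 303 = 18295/61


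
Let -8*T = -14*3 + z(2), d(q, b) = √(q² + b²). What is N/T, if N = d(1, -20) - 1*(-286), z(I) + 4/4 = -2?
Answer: 2288/45 + 8*√401/45 ≈ 54.404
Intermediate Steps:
z(I) = -3 (z(I) = -1 - 2 = -3)
d(q, b) = √(b² + q²)
T = 45/8 (T = -(-14*3 - 3)/8 = -(-42 - 3)/8 = -⅛*(-45) = 45/8 ≈ 5.6250)
N = 286 + √401 (N = √((-20)² + 1²) - 1*(-286) = √(400 + 1) + 286 = √401 + 286 = 286 + √401 ≈ 306.02)
N/T = (286 + √401)/(45/8) = (286 + √401)*(8/45) = 2288/45 + 8*√401/45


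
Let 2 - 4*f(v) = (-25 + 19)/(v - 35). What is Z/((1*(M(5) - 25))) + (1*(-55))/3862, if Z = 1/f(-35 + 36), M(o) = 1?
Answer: -18971/179583 ≈ -0.10564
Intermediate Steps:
f(v) = ½ + 3/(2*(-35 + v)) (f(v) = ½ - (-25 + 19)/(4*(v - 35)) = ½ - (-3)/(2*(-35 + v)) = ½ + 3/(2*(-35 + v)))
Z = 68/31 (Z = 1/((-32 + (-35 + 36))/(2*(-35 + (-35 + 36)))) = 1/((-32 + 1)/(2*(-35 + 1))) = 1/((½)*(-31)/(-34)) = 1/((½)*(-1/34)*(-31)) = 1/(31/68) = 68/31 ≈ 2.1936)
Z/((1*(M(5) - 25))) + (1*(-55))/3862 = 68/(31*((1*(1 - 25)))) + (1*(-55))/3862 = 68/(31*((1*(-24)))) - 55*1/3862 = (68/31)/(-24) - 55/3862 = (68/31)*(-1/24) - 55/3862 = -17/186 - 55/3862 = -18971/179583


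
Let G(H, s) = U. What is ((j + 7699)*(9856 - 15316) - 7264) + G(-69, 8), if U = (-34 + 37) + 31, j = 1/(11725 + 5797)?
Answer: -368345471700/8761 ≈ -4.2044e+7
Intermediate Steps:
j = 1/17522 ≈ 5.7071e-5
U = 34 (U = 3 + 31 = 34)
G(H, s) = 34
((j + 7699)*(9856 - 15316) - 7264) + G(-69, 8) = ((1/17522 + 7699)*(9856 - 15316) - 7264) + 34 = ((134901879/17522)*(-5460) - 7264) + 34 = (-368282129670/8761 - 7264) + 34 = -368345769574/8761 + 34 = -368345471700/8761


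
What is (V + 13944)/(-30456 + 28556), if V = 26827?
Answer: -40771/1900 ≈ -21.458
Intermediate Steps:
(V + 13944)/(-30456 + 28556) = (26827 + 13944)/(-30456 + 28556) = 40771/(-1900) = 40771*(-1/1900) = -40771/1900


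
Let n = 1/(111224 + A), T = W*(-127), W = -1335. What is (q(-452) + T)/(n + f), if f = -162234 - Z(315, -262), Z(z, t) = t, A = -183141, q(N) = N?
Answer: -12160661281/11648540325 ≈ -1.0440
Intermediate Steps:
T = 169545 (T = -1335*(-127) = 169545)
n = -1/71917 (n = 1/(111224 - 183141) = 1/(-71917) = -1/71917 ≈ -1.3905e-5)
f = -161972 (f = -162234 - 1*(-262) = -162234 + 262 = -161972)
(q(-452) + T)/(n + f) = (-452 + 169545)/(-1/71917 - 161972) = 169093/(-11648540325/71917) = 169093*(-71917/11648540325) = -12160661281/11648540325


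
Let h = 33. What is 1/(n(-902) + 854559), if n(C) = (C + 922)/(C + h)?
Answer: 869/742611751 ≈ 1.1702e-6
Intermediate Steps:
n(C) = (922 + C)/(33 + C) (n(C) = (C + 922)/(C + 33) = (922 + C)/(33 + C))
1/(n(-902) + 854559) = 1/((922 - 902)/(33 - 902) + 854559) = 1/(20/(-869) + 854559) = 1/(-1/869*20 + 854559) = 1/(-20/869 + 854559) = 1/(742611751/869) = 869/742611751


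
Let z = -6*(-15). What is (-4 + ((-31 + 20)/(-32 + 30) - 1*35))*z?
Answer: -3015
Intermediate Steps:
z = 90
(-4 + ((-31 + 20)/(-32 + 30) - 1*35))*z = (-4 + ((-31 + 20)/(-32 + 30) - 1*35))*90 = (-4 + (-11/(-2) - 35))*90 = (-4 + (-11*(-1/2) - 35))*90 = (-4 + (11/2 - 35))*90 = (-4 - 59/2)*90 = -67/2*90 = -3015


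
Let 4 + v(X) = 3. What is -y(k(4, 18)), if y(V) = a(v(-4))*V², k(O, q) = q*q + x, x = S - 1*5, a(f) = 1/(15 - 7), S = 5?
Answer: -13122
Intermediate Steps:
v(X) = -1 (v(X) = -4 + 3 = -1)
a(f) = ⅛ (a(f) = 1/8 = ⅛)
x = 0 (x = 5 - 1*5 = 5 - 5 = 0)
k(O, q) = q² (k(O, q) = q*q + 0 = q² + 0 = q²)
y(V) = V²/8
-y(k(4, 18)) = -(18²)²/8 = -324²/8 = -104976/8 = -1*13122 = -13122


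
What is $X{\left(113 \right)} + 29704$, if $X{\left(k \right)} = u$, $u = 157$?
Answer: $29861$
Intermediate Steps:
$X{\left(k \right)} = 157$
$X{\left(113 \right)} + 29704 = 157 + 29704 = 29861$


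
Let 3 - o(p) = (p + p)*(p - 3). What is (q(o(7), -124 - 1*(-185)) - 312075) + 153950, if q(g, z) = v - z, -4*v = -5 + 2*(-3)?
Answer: -632733/4 ≈ -1.5818e+5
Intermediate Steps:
o(p) = 3 - 2*p*(-3 + p) (o(p) = 3 - (p + p)*(p - 3) = 3 - 2*p*(-3 + p))
v = 11/4 (v = -(-5 + 2*(-3))/4 = -(-5 - 6)/4 = -1/4*(-11) = 11/4 ≈ 2.7500)
q(g, z) = 11/4 - z
(q(o(7), -124 - 1*(-185)) - 312075) + 153950 = ((11/4 - (-124 - 1*(-185))) - 312075) + 153950 = ((11/4 - (-124 + 185)) - 312075) + 153950 = ((11/4 - 1*61) - 312075) + 153950 = ((11/4 - 61) - 312075) + 153950 = (-233/4 - 312075) + 153950 = -1248533/4 + 153950 = -632733/4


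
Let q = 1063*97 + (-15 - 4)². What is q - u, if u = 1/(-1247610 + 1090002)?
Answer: 16308014977/157608 ≈ 1.0347e+5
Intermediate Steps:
u = -1/157608 (u = 1/(-157608) = -1/157608 ≈ -6.3449e-6)
q = 103472 (q = 103111 + (-19)² = 103111 + 361 = 103472)
q - u = 103472 - 1*(-1/157608) = 103472 + 1/157608 = 16308014977/157608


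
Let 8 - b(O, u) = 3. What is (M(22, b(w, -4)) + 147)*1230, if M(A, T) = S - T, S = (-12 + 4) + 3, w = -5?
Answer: 168510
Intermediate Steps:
b(O, u) = 5 (b(O, u) = 8 - 1*3 = 8 - 3 = 5)
S = -5 (S = -8 + 3 = -5)
M(A, T) = -5 - T
(M(22, b(w, -4)) + 147)*1230 = ((-5 - 1*5) + 147)*1230 = ((-5 - 5) + 147)*1230 = (-10 + 147)*1230 = 137*1230 = 168510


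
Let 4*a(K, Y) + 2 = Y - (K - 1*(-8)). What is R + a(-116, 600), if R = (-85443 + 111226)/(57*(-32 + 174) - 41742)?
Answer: 5913089/33648 ≈ 175.73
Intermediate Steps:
a(K, Y) = -5/2 - K/4 + Y/4 (a(K, Y) = -½ + (Y - (K - 1*(-8)))/4 = -½ + (Y - (K + 8))/4 = -½ + (Y - (8 + K))/4 = -½ + (Y + (-8 - K))/4 = -½ + (-8 + Y - K)/4 = -½ + (-2 - K/4 + Y/4) = -5/2 - K/4 + Y/4)
R = -25783/33648 (R = 25783/(57*142 - 41742) = 25783/(8094 - 41742) = 25783/(-33648) = 25783*(-1/33648) = -25783/33648 ≈ -0.76626)
R + a(-116, 600) = -25783/33648 + (-5/2 - ¼*(-116) + (¼)*600) = -25783/33648 + (-5/2 + 29 + 150) = -25783/33648 + 353/2 = 5913089/33648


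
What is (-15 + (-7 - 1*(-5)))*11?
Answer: -187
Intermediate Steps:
(-15 + (-7 - 1*(-5)))*11 = (-15 + (-7 + 5))*11 = (-15 - 2)*11 = -17*11 = -187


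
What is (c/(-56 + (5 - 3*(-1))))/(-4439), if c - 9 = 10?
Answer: 19/213072 ≈ 8.9172e-5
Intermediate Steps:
c = 19 (c = 9 + 10 = 19)
(c/(-56 + (5 - 3*(-1))))/(-4439) = (19/(-56 + (5 - 3*(-1))))/(-4439) = (19/(-56 + (5 + 3)))*(-1/4439) = (19/(-56 + 8))*(-1/4439) = (19/(-48))*(-1/4439) = (19*(-1/48))*(-1/4439) = -19/48*(-1/4439) = 19/213072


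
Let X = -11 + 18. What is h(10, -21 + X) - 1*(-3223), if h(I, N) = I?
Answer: 3233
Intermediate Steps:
X = 7
h(10, -21 + X) - 1*(-3223) = 10 - 1*(-3223) = 10 + 3223 = 3233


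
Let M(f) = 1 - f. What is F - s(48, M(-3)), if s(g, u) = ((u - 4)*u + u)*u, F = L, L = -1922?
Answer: -1938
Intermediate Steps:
F = -1922
s(g, u) = u*(u + u*(-4 + u)) (s(g, u) = ((-4 + u)*u + u)*u = (u*(-4 + u) + u)*u = (u + u*(-4 + u))*u = u*(u + u*(-4 + u)))
F - s(48, M(-3)) = -1922 - (1 - 1*(-3))²*(-3 + (1 - 1*(-3))) = -1922 - (1 + 3)²*(-3 + (1 + 3)) = -1922 - 4²*(-3 + 4) = -1922 - 16 = -1938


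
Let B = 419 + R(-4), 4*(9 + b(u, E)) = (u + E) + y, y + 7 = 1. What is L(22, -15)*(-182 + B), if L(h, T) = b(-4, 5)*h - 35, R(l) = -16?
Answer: -115141/2 ≈ -57571.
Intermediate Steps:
y = -6 (y = -7 + 1 = -6)
b(u, E) = -21/2 + E/4 + u/4 (b(u, E) = -9 + ((u + E) - 6)/4 = -9 + ((E + u) - 6)/4 = -9 + (-6 + E + u)/4 = -9 + (-3/2 + E/4 + u/4) = -21/2 + E/4 + u/4)
L(h, T) = -35 - 41*h/4 (L(h, T) = (-21/2 + (¼)*5 + (¼)*(-4))*h - 35 = (-21/2 + 5/4 - 1)*h - 35 = -41*h/4 - 35 = -35 - 41*h/4)
B = 403 (B = 419 - 16 = 403)
L(22, -15)*(-182 + B) = (-35 - 41/4*22)*(-182 + 403) = (-35 - 451/2)*221 = -521/2*221 = -115141/2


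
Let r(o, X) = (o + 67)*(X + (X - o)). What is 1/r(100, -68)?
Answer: -1/39412 ≈ -2.5373e-5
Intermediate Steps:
r(o, X) = (67 + o)*(-o + 2*X)
1/r(100, -68) = 1/(-1*100**2 - 67*100 + 134*(-68) + 2*(-68)*100) = 1/(-1*10000 - 6700 - 9112 - 13600) = 1/(-10000 - 6700 - 9112 - 13600) = 1/(-39412) = -1/39412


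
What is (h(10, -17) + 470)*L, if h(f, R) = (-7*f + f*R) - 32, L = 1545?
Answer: 305910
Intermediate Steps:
h(f, R) = -32 - 7*f + R*f (h(f, R) = (-7*f + R*f) - 32 = -32 - 7*f + R*f)
(h(10, -17) + 470)*L = ((-32 - 7*10 - 17*10) + 470)*1545 = ((-32 - 70 - 170) + 470)*1545 = (-272 + 470)*1545 = 198*1545 = 305910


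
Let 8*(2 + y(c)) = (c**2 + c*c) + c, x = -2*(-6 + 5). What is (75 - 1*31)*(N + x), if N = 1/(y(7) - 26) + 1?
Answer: 15356/119 ≈ 129.04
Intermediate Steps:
x = 2 (x = -2*(-1) = 2)
y(c) = -2 + c**2/4 + c/8 (y(c) = -2 + ((c**2 + c*c) + c)/8 = -2 + ((c**2 + c**2) + c)/8 = -2 + (2*c**2 + c)/8 = -2 + (c + 2*c**2)/8 = -2 + (c**2/4 + c/8) = -2 + c**2/4 + c/8)
N = 111/119 (N = 1/((-2 + (1/4)*7**2 + (1/8)*7) - 26) + 1 = 1/((-2 + (1/4)*49 + 7/8) - 26) + 1 = 1/((-2 + 49/4 + 7/8) - 26) + 1 = 1/(89/8 - 26) + 1 = 1/(-119/8) + 1 = -8/119 + 1 = 111/119 ≈ 0.93277)
(75 - 1*31)*(N + x) = (75 - 1*31)*(111/119 + 2) = (75 - 31)*(349/119) = 44*(349/119) = 15356/119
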